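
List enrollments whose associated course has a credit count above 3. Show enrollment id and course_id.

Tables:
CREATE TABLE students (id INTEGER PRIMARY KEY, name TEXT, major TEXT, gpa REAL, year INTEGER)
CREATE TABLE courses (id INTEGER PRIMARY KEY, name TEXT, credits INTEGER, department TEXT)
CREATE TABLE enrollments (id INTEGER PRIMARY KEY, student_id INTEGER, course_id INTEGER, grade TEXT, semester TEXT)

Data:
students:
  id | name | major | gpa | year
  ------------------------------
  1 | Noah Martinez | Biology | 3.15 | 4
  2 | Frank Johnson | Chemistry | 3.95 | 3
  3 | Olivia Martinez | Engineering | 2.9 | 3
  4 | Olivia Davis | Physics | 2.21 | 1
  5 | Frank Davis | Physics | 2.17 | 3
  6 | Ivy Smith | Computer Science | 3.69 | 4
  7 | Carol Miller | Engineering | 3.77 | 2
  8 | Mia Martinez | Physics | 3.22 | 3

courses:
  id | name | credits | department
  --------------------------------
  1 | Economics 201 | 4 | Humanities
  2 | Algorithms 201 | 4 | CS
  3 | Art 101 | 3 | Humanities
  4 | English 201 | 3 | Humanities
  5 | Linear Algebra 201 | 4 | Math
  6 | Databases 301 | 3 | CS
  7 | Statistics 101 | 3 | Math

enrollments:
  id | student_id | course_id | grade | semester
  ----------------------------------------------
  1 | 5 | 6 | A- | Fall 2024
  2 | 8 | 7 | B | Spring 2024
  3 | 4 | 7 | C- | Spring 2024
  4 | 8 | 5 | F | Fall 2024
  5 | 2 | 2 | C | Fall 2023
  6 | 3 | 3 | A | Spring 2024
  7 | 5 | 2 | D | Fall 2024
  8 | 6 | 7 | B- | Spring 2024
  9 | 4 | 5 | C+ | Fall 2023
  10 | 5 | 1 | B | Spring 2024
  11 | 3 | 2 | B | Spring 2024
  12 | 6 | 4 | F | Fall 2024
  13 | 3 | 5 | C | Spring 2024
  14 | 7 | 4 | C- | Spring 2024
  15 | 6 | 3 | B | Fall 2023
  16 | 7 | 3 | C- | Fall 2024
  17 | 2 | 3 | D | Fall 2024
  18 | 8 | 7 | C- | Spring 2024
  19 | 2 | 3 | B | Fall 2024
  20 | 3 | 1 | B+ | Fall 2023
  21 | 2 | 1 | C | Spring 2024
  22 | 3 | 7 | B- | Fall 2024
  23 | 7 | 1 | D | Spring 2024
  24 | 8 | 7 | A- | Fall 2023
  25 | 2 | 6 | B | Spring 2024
SELECT id, course_id FROM enrollments WHERE course_id IN (SELECT id FROM courses WHERE credits > 3)

Execution result:
id | course_id
4 | 5
5 | 2
7 | 2
9 | 5
10 | 1
11 | 2
13 | 5
20 | 1
21 | 1
23 | 1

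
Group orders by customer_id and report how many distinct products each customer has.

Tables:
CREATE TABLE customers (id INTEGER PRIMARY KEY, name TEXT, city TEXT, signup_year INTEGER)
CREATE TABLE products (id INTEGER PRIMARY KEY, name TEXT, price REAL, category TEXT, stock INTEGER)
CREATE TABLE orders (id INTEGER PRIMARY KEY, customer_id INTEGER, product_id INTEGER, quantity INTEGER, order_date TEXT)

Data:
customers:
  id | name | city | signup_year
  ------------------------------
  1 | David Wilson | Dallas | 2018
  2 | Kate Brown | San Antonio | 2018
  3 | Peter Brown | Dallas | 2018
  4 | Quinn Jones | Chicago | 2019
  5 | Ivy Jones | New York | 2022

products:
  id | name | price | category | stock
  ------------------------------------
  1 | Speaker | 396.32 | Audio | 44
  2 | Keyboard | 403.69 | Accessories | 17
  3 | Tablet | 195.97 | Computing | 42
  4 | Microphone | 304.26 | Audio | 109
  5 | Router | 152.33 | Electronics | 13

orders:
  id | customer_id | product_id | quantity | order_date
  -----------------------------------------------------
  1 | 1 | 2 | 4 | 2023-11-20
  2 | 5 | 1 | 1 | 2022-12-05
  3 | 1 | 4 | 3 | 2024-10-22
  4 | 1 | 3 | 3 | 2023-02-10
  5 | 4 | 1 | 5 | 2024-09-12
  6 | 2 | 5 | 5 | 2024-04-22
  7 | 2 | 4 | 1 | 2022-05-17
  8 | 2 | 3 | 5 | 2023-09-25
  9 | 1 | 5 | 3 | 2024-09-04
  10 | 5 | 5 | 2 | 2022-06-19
SELECT customer_id, COUNT(DISTINCT product_id) AS distinct_product_count FROM orders GROUP BY customer_id

Execution result:
customer_id | distinct_product_count
1 | 4
2 | 3
4 | 1
5 | 2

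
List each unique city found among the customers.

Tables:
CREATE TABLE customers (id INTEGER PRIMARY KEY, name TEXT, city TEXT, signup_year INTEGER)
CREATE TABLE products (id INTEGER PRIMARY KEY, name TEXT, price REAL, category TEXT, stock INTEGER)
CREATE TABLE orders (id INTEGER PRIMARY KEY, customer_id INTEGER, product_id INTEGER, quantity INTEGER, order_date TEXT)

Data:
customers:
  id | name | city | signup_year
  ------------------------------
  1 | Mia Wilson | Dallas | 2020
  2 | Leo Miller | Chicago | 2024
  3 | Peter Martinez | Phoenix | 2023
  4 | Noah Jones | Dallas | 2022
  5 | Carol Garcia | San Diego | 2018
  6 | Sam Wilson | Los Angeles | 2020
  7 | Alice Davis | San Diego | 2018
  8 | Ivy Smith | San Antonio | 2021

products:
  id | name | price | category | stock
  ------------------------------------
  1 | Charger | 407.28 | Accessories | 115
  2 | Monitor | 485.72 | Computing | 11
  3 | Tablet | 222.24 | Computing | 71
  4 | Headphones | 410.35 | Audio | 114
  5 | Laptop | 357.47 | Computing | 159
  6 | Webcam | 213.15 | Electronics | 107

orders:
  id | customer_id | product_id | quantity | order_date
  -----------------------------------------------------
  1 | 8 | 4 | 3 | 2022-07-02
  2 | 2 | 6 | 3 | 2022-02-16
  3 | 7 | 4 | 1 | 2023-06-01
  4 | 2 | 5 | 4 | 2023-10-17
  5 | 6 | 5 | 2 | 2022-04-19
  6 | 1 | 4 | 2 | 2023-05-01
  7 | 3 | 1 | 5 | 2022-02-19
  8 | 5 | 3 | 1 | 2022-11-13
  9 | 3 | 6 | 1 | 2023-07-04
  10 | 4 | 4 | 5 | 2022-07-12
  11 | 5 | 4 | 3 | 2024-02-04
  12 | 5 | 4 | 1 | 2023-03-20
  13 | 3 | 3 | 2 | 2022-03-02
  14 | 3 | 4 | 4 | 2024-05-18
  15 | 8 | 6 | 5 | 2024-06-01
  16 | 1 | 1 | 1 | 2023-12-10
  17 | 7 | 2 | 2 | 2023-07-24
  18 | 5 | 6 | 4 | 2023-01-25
SELECT DISTINCT city FROM customers

Execution result:
city
Dallas
Chicago
Phoenix
San Diego
Los Angeles
San Antonio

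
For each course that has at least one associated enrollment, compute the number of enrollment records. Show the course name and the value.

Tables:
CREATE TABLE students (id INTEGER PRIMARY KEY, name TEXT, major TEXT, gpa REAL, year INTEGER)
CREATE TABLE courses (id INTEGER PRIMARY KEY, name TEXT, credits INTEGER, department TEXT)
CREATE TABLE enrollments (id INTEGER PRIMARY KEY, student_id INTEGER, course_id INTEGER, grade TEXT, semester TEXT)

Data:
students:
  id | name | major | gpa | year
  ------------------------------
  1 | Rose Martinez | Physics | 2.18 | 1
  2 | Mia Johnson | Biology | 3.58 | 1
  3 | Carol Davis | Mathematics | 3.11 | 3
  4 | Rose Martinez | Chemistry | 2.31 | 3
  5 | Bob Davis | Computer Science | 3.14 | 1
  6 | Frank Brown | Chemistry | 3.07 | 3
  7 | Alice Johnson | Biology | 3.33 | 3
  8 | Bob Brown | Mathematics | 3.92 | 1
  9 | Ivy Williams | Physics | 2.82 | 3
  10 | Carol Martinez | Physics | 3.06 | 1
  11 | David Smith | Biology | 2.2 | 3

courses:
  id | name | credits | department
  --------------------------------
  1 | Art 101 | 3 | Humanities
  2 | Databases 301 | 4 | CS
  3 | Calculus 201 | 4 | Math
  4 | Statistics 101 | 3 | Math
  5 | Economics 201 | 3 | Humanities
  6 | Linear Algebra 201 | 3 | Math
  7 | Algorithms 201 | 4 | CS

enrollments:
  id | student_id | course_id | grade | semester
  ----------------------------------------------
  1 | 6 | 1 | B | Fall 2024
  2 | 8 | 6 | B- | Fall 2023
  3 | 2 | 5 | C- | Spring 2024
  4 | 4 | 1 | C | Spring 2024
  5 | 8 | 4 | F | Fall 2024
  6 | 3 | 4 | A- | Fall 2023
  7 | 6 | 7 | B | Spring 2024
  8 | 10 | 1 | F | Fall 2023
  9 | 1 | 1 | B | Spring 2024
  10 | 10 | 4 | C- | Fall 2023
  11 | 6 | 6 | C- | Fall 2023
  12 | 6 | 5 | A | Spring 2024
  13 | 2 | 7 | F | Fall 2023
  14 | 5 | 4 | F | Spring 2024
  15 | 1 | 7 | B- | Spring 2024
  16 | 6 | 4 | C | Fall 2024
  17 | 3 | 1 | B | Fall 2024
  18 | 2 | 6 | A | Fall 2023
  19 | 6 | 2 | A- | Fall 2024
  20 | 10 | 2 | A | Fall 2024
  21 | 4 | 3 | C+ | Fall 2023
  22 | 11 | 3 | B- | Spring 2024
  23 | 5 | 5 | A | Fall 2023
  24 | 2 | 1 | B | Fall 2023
SELECT p.name, COUNT(*) AS n FROM enrollments c JOIN courses p ON c.course_id = p.id GROUP BY p.id, p.name

Execution result:
name | n
Art 101 | 6
Databases 301 | 2
Calculus 201 | 2
Statistics 101 | 5
Economics 201 | 3
Linear Algebra 201 | 3
Algorithms 201 | 3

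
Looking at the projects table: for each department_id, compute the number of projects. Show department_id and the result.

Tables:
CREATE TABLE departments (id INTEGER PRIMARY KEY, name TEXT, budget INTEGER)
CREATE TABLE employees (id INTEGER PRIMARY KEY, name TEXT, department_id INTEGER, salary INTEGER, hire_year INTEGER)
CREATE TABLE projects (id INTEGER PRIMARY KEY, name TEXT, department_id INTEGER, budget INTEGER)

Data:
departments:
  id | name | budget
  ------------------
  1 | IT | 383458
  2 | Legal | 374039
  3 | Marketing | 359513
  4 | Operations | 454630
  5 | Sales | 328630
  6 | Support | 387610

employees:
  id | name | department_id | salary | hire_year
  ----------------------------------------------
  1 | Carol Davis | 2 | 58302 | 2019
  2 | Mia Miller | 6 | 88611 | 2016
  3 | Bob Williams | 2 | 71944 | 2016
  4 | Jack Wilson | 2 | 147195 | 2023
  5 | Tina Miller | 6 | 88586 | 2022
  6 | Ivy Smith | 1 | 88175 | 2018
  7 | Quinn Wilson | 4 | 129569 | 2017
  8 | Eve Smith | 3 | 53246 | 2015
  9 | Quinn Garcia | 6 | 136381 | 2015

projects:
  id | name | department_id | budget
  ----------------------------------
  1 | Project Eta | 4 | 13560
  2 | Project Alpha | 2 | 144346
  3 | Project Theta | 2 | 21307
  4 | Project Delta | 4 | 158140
SELECT department_id, COUNT(*) AS n FROM projects GROUP BY department_id

Execution result:
department_id | n
2 | 2
4 | 2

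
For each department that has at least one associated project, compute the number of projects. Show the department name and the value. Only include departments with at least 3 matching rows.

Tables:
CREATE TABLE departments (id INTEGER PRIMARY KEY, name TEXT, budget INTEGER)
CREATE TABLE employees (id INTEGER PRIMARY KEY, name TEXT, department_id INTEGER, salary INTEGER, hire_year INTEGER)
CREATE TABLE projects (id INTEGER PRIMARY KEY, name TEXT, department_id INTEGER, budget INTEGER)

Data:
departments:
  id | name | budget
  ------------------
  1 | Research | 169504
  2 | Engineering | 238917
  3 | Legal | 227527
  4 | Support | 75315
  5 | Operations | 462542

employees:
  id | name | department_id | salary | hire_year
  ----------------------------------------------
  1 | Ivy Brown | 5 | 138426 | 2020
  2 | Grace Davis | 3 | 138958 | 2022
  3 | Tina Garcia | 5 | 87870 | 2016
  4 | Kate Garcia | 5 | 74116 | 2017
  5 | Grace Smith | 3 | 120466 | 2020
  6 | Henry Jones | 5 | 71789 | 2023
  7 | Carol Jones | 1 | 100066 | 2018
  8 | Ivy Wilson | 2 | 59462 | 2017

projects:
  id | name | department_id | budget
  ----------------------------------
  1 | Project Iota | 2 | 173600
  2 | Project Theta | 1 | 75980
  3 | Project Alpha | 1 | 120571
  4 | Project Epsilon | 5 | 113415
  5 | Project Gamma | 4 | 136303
SELECT p.name, COUNT(*) AS n FROM projects c JOIN departments p ON c.department_id = p.id GROUP BY p.id, p.name HAVING COUNT(*) >= 3

Execution result:
(no rows)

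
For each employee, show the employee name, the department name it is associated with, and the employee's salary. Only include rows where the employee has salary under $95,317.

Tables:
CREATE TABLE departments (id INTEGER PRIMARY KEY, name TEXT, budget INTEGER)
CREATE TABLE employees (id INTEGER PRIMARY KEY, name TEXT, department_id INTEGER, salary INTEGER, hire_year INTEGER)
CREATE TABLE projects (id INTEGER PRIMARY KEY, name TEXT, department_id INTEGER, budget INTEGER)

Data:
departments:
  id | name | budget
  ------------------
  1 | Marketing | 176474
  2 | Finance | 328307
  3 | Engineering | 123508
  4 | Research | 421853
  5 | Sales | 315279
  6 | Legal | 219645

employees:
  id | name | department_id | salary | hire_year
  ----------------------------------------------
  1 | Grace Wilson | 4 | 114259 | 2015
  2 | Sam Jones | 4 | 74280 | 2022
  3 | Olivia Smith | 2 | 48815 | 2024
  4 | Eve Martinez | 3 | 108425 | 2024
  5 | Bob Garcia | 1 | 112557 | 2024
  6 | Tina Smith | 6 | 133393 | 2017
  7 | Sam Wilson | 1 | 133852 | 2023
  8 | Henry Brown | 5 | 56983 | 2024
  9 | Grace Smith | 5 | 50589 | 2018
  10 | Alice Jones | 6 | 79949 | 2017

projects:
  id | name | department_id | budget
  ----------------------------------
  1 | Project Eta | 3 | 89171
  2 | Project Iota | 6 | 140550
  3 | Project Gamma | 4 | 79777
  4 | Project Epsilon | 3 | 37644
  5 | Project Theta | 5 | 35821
SELECT c.name, p.name AS department, c.salary FROM employees c JOIN departments p ON c.department_id = p.id WHERE c.salary < 95317

Execution result:
name | department | salary
Sam Jones | Research | 74280
Olivia Smith | Finance | 48815
Henry Brown | Sales | 56983
Grace Smith | Sales | 50589
Alice Jones | Legal | 79949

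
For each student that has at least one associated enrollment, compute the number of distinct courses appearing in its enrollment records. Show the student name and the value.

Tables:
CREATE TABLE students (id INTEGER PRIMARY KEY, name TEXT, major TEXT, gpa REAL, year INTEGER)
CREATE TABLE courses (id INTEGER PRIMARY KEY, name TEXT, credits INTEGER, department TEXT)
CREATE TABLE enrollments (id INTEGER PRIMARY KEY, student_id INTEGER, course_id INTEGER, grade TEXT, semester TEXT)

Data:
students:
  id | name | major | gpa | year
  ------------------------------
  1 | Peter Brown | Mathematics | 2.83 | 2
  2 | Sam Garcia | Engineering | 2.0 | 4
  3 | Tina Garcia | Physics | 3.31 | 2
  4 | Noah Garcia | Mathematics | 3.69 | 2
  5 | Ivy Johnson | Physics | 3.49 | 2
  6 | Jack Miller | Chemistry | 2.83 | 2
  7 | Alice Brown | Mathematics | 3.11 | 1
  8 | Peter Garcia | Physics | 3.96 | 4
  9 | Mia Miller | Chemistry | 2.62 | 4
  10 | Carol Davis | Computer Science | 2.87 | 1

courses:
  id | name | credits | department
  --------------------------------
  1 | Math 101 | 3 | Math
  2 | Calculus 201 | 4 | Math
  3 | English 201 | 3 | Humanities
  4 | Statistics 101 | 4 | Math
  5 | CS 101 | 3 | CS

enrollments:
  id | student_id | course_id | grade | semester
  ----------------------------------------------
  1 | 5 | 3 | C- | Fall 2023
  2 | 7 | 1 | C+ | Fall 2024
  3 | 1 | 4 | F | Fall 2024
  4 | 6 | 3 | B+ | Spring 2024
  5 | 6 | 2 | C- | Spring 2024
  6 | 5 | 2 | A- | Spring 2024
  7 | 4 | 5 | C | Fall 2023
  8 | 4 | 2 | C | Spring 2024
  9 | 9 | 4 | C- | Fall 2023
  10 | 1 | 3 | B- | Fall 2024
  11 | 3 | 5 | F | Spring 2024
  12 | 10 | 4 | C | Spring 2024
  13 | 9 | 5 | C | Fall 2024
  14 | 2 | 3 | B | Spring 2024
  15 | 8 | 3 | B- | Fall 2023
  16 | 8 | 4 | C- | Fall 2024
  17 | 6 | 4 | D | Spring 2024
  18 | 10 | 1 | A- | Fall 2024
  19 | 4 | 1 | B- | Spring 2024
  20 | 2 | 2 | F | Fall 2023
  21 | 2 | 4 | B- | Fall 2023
SELECT p.name, COUNT(DISTINCT c.course_id) AS distinct_course_count FROM enrollments c JOIN students p ON c.student_id = p.id GROUP BY p.id, p.name

Execution result:
name | distinct_course_count
Peter Brown | 2
Sam Garcia | 3
Tina Garcia | 1
Noah Garcia | 3
Ivy Johnson | 2
Jack Miller | 3
Alice Brown | 1
Peter Garcia | 2
Mia Miller | 2
Carol Davis | 2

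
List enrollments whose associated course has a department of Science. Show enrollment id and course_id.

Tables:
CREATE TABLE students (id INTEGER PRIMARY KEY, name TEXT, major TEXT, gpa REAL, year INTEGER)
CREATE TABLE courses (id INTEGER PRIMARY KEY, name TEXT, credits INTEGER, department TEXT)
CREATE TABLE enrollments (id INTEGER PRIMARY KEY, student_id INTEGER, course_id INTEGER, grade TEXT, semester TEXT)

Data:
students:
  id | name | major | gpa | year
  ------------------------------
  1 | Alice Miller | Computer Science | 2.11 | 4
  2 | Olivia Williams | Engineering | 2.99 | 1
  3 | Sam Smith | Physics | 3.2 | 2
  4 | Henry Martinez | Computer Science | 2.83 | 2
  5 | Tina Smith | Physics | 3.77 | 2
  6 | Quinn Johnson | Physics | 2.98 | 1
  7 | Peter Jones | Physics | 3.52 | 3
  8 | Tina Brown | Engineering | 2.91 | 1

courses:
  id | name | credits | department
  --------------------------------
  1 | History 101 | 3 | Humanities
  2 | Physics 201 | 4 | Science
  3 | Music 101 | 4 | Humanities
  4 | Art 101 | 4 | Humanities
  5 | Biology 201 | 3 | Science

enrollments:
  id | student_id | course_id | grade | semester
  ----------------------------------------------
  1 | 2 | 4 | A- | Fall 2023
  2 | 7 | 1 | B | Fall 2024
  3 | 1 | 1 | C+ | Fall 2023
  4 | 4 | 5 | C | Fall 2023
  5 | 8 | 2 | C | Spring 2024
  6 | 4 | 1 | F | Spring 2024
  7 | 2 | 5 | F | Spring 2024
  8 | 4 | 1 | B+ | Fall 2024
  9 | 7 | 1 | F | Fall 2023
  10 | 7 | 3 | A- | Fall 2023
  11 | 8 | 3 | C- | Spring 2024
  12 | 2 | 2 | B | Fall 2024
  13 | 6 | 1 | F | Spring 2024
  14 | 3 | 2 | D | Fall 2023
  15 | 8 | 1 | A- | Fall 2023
SELECT id, course_id FROM enrollments WHERE course_id IN (SELECT id FROM courses WHERE department = 'Science')

Execution result:
id | course_id
4 | 5
5 | 2
7 | 5
12 | 2
14 | 2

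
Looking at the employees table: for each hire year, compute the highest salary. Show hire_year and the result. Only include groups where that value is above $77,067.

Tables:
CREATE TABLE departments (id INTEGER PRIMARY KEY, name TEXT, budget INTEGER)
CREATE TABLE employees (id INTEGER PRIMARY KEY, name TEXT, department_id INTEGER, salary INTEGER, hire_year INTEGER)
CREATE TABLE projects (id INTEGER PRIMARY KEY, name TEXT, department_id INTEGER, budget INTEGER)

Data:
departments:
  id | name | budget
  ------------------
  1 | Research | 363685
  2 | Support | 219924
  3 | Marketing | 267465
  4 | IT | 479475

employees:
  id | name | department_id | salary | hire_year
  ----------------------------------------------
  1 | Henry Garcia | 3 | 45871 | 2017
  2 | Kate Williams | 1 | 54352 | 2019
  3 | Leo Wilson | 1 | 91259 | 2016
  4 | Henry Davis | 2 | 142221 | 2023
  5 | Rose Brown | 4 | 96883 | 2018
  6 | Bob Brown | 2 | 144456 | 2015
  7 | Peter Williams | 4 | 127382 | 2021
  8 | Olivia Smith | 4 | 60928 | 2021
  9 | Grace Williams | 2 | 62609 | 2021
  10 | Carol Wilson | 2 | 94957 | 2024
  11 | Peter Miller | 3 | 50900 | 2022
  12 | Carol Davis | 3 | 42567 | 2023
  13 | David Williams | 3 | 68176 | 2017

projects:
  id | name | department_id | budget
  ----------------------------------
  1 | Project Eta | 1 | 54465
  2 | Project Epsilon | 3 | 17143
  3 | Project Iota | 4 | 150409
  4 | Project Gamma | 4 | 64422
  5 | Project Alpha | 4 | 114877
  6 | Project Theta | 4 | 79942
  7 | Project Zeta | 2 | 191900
SELECT hire_year, MAX(salary) AS max_salary FROM employees GROUP BY hire_year HAVING MAX(salary) > 77067

Execution result:
hire_year | max_salary
2015 | 144456
2016 | 91259
2018 | 96883
2021 | 127382
2023 | 142221
2024 | 94957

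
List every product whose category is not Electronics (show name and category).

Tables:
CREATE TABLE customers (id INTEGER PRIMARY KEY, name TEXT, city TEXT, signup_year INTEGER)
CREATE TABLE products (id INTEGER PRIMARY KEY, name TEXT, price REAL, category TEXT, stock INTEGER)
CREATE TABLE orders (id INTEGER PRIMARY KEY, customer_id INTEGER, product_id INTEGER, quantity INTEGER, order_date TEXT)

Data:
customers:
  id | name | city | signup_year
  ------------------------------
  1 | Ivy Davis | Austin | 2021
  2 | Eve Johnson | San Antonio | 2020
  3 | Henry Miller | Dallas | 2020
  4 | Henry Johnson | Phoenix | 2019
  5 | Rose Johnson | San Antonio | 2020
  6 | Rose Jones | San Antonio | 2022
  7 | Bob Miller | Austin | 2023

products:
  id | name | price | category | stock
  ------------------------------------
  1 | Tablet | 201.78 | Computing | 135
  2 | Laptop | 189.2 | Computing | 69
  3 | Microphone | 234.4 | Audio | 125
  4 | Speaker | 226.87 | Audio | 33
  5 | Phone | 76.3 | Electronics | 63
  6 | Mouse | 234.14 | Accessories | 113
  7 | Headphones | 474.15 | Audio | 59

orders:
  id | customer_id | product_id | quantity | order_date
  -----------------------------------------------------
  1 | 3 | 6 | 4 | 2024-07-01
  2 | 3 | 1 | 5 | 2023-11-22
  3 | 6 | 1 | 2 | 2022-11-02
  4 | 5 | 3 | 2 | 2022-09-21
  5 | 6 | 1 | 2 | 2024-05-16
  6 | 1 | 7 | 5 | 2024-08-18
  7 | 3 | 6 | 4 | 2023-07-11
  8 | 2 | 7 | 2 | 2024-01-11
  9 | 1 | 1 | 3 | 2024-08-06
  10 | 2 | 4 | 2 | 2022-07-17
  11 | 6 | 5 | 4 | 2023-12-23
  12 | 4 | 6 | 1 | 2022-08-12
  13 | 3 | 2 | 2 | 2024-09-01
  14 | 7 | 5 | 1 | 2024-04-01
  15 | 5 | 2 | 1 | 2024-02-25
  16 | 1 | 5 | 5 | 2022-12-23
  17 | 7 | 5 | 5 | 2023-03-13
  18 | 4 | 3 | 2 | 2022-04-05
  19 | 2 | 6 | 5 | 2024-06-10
SELECT name, category FROM products WHERE category <> 'Electronics'

Execution result:
name | category
Tablet | Computing
Laptop | Computing
Microphone | Audio
Speaker | Audio
Mouse | Accessories
Headphones | Audio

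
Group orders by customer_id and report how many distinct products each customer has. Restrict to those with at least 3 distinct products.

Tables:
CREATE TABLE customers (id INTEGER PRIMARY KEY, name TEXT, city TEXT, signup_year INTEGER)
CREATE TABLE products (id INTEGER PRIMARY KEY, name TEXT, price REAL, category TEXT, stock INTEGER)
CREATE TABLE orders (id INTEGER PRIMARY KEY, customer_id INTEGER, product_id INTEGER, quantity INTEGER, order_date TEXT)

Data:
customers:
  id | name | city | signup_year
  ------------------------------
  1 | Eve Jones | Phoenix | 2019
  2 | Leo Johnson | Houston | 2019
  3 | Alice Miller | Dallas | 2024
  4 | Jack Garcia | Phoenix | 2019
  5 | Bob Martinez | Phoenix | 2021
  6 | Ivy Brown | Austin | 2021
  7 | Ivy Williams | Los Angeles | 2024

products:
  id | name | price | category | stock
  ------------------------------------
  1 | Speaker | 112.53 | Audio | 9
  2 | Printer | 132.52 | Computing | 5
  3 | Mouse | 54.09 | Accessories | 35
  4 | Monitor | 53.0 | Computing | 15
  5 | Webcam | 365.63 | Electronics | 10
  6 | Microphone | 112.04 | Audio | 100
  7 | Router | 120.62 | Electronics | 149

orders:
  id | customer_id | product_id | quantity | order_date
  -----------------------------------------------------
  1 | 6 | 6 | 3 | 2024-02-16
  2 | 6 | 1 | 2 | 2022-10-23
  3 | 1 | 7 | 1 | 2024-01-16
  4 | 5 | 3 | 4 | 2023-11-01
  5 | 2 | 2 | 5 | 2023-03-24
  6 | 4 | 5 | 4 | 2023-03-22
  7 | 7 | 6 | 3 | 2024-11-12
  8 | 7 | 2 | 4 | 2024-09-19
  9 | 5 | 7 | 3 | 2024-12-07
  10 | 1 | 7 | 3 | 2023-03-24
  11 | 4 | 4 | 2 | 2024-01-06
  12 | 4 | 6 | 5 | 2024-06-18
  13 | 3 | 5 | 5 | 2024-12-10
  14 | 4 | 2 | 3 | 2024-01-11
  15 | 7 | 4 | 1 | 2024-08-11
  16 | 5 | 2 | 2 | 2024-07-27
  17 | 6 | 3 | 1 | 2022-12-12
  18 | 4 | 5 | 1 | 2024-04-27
SELECT customer_id, COUNT(DISTINCT product_id) AS distinct_product_count FROM orders GROUP BY customer_id HAVING COUNT(DISTINCT product_id) >= 3

Execution result:
customer_id | distinct_product_count
4 | 4
5 | 3
6 | 3
7 | 3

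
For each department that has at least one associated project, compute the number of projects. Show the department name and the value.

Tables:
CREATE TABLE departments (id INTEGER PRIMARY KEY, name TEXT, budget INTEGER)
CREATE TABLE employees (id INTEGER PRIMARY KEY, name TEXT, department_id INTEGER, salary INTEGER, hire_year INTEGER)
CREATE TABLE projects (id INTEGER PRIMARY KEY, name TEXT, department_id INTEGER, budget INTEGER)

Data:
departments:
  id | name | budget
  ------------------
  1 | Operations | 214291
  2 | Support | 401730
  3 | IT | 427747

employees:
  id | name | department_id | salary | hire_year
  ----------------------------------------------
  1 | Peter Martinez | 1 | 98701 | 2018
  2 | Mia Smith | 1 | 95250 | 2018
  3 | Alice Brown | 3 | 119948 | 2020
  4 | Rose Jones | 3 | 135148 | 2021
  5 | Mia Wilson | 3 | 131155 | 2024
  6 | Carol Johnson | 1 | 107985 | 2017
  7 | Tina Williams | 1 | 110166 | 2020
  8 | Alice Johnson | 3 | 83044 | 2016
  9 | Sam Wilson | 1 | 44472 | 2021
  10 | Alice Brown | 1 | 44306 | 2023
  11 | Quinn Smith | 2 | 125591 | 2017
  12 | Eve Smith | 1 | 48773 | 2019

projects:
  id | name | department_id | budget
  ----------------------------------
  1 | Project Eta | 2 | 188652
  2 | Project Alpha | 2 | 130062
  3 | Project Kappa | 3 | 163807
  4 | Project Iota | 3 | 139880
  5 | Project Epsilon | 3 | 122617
SELECT p.name, COUNT(*) AS n FROM projects c JOIN departments p ON c.department_id = p.id GROUP BY p.id, p.name

Execution result:
name | n
Support | 2
IT | 3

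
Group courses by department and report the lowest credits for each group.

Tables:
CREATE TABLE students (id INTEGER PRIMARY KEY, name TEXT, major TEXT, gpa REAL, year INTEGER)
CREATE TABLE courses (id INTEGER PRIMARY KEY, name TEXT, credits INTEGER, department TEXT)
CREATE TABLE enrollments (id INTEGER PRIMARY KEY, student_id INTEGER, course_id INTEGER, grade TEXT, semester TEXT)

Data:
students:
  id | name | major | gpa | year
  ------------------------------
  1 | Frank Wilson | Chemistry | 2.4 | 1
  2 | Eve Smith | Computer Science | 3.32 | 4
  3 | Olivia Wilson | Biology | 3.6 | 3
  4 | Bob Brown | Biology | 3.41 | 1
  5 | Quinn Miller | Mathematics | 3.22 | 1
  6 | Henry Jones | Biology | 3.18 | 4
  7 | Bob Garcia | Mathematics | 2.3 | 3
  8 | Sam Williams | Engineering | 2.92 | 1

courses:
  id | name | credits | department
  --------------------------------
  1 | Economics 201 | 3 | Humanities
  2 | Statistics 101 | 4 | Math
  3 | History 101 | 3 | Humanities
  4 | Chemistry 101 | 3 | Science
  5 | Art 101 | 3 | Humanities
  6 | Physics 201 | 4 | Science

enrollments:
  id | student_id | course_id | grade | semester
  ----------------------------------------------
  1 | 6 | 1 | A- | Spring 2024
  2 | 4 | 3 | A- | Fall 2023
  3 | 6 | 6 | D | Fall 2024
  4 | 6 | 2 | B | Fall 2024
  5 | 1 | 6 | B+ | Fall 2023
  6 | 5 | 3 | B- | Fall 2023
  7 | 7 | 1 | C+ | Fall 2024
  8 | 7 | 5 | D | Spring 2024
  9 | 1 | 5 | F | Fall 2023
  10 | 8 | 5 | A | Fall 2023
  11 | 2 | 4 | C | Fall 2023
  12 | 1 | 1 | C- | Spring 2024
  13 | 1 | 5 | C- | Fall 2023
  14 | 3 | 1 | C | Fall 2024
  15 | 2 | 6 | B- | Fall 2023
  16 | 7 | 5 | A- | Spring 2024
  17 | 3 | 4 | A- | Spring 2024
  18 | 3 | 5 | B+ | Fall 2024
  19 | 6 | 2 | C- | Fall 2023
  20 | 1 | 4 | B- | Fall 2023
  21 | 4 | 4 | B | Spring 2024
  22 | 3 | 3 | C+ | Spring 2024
SELECT department, MIN(credits) AS min_credits FROM courses GROUP BY department

Execution result:
department | min_credits
Humanities | 3
Math | 4
Science | 3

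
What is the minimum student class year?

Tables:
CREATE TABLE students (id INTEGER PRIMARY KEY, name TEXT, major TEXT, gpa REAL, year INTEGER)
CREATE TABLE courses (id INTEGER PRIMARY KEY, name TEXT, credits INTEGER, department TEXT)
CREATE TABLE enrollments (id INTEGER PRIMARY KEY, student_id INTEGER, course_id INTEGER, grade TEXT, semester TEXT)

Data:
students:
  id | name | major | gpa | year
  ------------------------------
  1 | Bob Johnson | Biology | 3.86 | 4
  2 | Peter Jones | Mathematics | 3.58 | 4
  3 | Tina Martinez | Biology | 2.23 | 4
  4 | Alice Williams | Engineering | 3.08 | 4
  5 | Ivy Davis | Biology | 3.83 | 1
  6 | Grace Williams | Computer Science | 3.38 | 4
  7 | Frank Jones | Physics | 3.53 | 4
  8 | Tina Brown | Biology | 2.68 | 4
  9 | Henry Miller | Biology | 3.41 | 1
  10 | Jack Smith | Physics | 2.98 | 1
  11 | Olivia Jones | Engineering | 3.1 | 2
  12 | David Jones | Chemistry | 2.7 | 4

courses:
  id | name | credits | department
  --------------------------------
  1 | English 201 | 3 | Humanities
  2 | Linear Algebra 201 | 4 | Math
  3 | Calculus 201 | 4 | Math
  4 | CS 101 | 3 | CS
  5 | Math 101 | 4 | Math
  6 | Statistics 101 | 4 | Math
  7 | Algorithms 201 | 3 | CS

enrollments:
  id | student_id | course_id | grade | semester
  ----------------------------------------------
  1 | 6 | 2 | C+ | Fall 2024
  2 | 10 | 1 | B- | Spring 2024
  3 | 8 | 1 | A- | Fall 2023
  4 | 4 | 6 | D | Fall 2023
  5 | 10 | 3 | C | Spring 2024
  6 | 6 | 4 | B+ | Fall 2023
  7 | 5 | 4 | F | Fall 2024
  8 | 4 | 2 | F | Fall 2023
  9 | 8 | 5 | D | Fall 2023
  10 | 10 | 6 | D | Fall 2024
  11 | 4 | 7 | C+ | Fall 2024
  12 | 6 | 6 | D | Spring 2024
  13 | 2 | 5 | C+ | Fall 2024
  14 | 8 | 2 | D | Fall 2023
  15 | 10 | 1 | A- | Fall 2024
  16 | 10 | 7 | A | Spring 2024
SELECT MIN(year) FROM students

Execution result:
1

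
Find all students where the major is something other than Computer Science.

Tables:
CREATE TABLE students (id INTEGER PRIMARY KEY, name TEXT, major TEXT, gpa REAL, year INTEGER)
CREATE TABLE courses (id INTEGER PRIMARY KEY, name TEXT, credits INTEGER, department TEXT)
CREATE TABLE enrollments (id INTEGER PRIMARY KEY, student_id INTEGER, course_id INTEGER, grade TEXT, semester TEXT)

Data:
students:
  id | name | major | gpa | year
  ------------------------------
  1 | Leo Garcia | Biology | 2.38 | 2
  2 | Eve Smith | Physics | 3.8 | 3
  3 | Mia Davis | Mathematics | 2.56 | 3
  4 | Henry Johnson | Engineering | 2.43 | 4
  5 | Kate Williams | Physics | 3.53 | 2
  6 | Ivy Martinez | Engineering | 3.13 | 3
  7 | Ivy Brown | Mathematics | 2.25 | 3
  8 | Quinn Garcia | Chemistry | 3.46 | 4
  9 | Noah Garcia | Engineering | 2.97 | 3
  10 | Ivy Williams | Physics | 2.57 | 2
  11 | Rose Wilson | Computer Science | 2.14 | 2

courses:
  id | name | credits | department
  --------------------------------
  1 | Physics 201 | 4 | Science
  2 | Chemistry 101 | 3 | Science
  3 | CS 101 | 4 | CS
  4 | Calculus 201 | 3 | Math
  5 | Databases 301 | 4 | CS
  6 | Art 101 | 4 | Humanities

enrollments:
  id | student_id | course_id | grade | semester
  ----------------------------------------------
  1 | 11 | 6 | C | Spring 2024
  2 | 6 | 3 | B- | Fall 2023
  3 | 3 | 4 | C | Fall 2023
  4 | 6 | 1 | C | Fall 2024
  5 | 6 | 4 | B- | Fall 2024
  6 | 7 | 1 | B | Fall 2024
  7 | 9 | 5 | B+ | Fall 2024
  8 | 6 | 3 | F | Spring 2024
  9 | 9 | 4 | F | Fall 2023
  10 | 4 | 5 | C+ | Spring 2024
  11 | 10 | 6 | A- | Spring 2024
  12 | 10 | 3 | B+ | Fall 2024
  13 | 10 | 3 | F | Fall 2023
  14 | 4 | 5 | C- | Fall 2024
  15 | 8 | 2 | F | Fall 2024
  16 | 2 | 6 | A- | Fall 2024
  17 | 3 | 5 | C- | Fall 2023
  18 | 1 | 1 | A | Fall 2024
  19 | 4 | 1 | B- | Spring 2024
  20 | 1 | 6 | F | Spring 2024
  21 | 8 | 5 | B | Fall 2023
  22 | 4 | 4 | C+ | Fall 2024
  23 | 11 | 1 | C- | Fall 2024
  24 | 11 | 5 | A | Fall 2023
SELECT name, major FROM students WHERE major <> 'Computer Science'

Execution result:
name | major
Leo Garcia | Biology
Eve Smith | Physics
Mia Davis | Mathematics
Henry Johnson | Engineering
Kate Williams | Physics
Ivy Martinez | Engineering
Ivy Brown | Mathematics
Quinn Garcia | Chemistry
Noah Garcia | Engineering
Ivy Williams | Physics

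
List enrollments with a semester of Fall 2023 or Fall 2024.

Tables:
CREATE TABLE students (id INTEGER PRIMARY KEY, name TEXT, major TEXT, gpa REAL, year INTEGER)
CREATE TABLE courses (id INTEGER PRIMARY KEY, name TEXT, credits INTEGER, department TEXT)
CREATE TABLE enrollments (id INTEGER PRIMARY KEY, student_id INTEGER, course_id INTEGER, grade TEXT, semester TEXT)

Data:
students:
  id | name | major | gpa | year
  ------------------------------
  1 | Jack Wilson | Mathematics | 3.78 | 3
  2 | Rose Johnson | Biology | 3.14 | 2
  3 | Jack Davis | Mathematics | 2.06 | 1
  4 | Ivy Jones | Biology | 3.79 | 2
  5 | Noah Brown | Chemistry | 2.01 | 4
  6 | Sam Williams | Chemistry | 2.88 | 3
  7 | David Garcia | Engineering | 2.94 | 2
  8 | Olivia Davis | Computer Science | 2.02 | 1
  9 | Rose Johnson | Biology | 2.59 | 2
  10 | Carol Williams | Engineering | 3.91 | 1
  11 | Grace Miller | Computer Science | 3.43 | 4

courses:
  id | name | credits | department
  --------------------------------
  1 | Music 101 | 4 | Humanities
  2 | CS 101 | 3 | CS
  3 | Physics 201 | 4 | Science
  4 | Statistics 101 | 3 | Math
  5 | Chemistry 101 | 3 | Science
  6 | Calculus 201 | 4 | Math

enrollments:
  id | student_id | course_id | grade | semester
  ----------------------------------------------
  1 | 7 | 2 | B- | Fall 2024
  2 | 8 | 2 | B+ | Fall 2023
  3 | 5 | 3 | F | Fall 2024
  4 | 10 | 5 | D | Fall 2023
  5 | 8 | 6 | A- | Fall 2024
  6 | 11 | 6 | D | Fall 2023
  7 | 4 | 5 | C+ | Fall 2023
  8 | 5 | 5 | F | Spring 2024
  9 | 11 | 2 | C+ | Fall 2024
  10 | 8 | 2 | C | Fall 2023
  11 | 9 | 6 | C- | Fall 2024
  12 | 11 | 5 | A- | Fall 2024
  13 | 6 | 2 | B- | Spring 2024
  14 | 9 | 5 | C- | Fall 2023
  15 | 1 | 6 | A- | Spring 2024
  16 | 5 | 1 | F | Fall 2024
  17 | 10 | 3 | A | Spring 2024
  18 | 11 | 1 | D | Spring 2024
SELECT id, semester FROM enrollments WHERE semester IN ('Fall 2023', 'Fall 2024')

Execution result:
id | semester
1 | Fall 2024
2 | Fall 2023
3 | Fall 2024
4 | Fall 2023
5 | Fall 2024
6 | Fall 2023
7 | Fall 2023
9 | Fall 2024
10 | Fall 2023
11 | Fall 2024
12 | Fall 2024
14 | Fall 2023
16 | Fall 2024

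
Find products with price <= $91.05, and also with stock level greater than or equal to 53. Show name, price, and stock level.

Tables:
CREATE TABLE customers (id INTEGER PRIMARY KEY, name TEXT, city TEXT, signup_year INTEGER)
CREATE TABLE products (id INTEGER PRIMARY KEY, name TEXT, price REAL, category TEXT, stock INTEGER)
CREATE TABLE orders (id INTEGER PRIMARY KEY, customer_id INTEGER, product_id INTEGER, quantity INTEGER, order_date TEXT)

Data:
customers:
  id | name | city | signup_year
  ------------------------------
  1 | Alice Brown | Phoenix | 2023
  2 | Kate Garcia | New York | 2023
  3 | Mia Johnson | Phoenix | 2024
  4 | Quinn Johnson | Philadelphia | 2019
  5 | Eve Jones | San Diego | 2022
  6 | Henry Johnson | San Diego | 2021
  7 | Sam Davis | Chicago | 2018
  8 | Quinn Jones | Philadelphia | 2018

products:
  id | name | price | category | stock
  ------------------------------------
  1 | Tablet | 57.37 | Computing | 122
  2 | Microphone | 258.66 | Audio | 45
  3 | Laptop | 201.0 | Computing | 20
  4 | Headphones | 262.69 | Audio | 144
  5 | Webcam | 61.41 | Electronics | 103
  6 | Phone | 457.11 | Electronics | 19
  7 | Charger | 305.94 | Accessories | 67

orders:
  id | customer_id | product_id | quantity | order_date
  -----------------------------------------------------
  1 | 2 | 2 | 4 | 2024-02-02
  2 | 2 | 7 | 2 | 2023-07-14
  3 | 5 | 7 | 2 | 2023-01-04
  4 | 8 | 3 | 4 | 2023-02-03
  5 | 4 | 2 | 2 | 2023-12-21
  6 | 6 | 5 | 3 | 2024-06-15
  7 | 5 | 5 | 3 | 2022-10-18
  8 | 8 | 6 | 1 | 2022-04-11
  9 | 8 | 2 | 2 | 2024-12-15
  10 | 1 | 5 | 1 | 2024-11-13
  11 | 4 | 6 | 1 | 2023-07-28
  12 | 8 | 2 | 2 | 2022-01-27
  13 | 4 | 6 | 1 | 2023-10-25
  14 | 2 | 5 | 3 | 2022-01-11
SELECT name, price, stock FROM products WHERE price <= 91.05 AND stock >= 53

Execution result:
name | price | stock
Tablet | 57.37 | 122
Webcam | 61.41 | 103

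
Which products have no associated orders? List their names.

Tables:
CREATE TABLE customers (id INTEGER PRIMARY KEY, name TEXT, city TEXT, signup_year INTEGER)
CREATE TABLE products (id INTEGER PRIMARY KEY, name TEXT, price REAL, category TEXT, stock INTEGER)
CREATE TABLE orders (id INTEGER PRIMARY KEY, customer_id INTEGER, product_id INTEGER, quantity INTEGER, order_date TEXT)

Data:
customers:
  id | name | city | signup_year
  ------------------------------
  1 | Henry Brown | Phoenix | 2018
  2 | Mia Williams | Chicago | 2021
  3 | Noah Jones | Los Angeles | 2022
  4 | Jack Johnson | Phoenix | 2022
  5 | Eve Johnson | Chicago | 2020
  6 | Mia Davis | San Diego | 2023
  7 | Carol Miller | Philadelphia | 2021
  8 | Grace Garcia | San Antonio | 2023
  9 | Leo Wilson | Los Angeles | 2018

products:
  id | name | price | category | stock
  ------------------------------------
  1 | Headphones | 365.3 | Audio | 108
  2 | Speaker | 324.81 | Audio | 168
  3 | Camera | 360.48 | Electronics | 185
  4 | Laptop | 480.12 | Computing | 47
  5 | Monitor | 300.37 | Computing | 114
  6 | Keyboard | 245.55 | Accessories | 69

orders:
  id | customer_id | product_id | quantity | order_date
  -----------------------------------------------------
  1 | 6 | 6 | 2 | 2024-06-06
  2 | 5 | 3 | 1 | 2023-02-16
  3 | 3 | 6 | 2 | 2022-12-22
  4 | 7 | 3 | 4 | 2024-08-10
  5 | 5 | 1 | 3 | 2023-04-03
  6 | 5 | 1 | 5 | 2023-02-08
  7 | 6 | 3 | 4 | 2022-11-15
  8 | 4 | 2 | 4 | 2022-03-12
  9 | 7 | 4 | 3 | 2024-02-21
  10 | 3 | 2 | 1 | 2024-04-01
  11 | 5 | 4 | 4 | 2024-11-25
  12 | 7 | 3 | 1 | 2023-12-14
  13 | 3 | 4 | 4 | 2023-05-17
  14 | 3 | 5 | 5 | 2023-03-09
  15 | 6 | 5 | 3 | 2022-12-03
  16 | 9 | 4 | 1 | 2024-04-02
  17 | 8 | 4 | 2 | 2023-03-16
SELECT p.name FROM products p LEFT JOIN orders c ON c.product_id = p.id WHERE c.id IS NULL

Execution result:
(no rows)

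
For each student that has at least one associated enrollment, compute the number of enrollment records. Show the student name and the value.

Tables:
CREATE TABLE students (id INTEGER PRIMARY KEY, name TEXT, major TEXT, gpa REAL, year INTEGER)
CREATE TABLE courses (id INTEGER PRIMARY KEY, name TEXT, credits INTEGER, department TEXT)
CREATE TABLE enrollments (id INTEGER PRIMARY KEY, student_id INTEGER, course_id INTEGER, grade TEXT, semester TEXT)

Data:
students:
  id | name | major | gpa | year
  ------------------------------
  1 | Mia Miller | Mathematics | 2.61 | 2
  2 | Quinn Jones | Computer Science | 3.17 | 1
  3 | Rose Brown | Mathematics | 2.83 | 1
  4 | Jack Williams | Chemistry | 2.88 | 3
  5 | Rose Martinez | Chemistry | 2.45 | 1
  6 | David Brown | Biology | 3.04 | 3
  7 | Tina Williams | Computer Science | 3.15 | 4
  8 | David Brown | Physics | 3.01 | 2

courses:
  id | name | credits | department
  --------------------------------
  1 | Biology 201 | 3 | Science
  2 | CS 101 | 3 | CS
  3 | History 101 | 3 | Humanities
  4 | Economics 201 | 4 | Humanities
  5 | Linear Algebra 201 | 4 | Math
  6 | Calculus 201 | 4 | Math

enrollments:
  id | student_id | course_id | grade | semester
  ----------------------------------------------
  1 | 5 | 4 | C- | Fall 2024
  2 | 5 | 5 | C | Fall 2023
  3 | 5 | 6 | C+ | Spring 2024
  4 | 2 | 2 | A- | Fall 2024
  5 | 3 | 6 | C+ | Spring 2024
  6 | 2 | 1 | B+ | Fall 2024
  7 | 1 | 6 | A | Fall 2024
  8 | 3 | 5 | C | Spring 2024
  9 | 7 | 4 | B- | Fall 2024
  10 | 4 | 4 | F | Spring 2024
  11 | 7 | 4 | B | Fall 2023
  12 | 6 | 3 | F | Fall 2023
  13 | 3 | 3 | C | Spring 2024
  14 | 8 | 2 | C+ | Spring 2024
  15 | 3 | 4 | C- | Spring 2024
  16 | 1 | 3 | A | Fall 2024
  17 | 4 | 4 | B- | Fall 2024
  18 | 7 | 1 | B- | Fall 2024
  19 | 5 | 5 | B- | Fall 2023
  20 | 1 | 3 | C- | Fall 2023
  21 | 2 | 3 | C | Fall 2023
SELECT p.name, COUNT(*) AS n FROM enrollments c JOIN students p ON c.student_id = p.id GROUP BY p.id, p.name

Execution result:
name | n
Mia Miller | 3
Quinn Jones | 3
Rose Brown | 4
Jack Williams | 2
Rose Martinez | 4
David Brown | 1
Tina Williams | 3
David Brown | 1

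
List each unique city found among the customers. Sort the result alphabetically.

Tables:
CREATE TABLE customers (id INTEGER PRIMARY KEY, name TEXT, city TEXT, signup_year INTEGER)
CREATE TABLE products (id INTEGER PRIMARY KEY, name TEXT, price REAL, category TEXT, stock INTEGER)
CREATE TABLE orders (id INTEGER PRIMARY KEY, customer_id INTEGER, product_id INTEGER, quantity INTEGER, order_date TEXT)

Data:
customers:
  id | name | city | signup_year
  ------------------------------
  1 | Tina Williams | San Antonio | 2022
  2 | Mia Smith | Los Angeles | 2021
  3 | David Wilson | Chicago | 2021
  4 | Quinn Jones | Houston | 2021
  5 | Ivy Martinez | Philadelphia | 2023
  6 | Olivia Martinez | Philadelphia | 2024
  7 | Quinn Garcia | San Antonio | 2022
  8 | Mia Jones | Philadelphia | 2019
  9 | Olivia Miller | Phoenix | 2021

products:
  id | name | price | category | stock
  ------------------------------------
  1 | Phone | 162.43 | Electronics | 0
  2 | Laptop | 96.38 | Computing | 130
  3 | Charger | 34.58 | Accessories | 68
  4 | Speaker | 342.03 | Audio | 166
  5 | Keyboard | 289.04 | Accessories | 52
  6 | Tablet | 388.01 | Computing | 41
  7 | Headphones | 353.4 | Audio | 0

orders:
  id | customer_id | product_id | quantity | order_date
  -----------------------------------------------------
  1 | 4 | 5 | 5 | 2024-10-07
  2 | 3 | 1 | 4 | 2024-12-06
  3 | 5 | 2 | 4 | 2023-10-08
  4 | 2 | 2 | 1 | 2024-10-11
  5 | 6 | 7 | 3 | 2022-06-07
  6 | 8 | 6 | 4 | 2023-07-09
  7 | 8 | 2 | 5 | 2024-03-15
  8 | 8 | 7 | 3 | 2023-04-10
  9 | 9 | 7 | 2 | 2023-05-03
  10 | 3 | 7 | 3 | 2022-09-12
SELECT DISTINCT city FROM customers ORDER BY city

Execution result:
city
Chicago
Houston
Los Angeles
Philadelphia
Phoenix
San Antonio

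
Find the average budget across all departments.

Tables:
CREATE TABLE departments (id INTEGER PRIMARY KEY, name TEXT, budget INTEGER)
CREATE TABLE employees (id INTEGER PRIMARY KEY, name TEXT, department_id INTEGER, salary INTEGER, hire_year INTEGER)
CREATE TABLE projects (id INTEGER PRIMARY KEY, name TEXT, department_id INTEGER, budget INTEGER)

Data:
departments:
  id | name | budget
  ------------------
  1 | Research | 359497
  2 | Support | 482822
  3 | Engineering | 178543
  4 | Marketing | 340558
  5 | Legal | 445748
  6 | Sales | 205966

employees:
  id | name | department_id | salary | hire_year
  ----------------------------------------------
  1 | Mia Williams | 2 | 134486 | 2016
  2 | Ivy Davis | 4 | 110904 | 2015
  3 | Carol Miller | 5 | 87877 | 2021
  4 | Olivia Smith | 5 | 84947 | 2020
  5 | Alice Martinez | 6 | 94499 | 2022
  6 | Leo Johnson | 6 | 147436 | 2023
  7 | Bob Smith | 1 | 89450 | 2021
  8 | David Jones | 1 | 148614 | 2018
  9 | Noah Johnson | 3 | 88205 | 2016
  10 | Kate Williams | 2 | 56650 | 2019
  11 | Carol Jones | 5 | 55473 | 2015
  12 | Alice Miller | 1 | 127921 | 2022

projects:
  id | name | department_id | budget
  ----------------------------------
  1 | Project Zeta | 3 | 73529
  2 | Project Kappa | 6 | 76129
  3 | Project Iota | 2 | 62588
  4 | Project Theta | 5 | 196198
SELECT AVG(budget) FROM departments

Execution result:
335522.33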